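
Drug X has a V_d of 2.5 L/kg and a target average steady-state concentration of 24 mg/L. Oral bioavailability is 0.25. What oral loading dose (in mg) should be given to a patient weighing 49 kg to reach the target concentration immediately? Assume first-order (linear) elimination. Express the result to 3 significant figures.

Vd = 2.5 L/kg × 49 kg = 122.5 L
LD = Vd × C / F = 122.5 × 24.00 / 0.25 = 11760 mg

11800 mg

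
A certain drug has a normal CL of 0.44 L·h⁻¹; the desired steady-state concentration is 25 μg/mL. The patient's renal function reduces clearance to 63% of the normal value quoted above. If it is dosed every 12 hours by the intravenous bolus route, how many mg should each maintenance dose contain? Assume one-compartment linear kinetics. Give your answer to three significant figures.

Patient clearance = 0.63 × 0.4400 = 0.2772 L/h
D = CL × Css × τ = 0.2772 × 25 × 12 = 83.16 mg

83.2 mg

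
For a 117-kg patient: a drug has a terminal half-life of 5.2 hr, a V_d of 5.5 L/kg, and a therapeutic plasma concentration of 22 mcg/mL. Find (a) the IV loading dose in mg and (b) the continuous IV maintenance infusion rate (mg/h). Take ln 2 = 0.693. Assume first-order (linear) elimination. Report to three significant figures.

Total Vd = 5.5 × 117 = 643.5 L
LD = Vd × C = 643.5 × 22 = 14160 mg
CL = 0.693 × Vd / t½ = 0.693 × 643.5 / 5.2 = 85.76 L/h
Infusion rate = CL × Css = 85.76 × 22 = 1887 mg/h

(a) 14200 mg; (b) 1890 mg/h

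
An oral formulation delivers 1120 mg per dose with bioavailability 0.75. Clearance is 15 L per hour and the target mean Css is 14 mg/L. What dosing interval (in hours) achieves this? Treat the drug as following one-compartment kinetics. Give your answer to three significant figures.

F·D/τ = CL·Css → τ = F·D / (CL·Css).
τ = 0.75 × 1120 / (15 × 14) = 4.000 h

4.00 h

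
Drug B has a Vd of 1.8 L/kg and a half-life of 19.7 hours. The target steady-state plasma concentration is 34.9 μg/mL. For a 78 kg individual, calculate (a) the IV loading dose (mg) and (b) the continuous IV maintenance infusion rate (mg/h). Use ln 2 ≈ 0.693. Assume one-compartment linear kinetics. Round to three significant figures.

Vd(total) = 78 kg × 1.8 L/kg = 140.4 L
LD = Vd × C = 140.4 × 34.9 = 4900 mg
CL = 0.693 × Vd / t½ = 0.693 × 140.4 / 19.7 = 4.939 L/h
Infusion rate = CL × Css = 4.939 × 34.9 = 172.4 mg/h

(a) 4900 mg; (b) 172 mg/h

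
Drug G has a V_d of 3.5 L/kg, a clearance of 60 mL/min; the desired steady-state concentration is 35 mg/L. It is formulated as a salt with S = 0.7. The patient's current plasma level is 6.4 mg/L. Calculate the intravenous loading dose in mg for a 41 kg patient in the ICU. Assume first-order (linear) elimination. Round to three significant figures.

5860 mg

Vd(total) = 41 kg × 3.5 L/kg = 143.5 L
LD is governed by Vd — clearance does not enter the loading-dose calculation.
Concentration deficit ΔC = 35 − 6.4 = 28.60 mg/L
LD = Vd × ΔC / S = 143.5 × 28.60 / 0.7 = 5863 mg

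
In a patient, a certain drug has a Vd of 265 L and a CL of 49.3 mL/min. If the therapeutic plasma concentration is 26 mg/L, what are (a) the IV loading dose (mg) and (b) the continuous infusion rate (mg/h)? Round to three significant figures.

(a) 6890 mg; (b) 76.9 mg/h

Loading: fill Vd to C_target → 265.0 L × 26 mg/L = 6890 mg
Convert clearance: 49.3 mL/min × 60 min/h ÷ 1000 mL/L = 2.958 L/h
Infusion rate = 2.958 L/h × 26 mg/L = 76.91 mg/h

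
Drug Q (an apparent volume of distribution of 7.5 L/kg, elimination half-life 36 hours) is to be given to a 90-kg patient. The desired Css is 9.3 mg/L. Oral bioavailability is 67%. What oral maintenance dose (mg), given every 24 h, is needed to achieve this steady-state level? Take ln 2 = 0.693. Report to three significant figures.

4330 mg

Total Vd = 7.5 × 90 = 675.0 L
CL = 0.693 × Vd / t½ = 0.693 × 675.0 / 36 = 12.99 L/h
D = CL × Css × τ / F = 12.99 × 9.3 × 24 / 0.67 = 4327 mg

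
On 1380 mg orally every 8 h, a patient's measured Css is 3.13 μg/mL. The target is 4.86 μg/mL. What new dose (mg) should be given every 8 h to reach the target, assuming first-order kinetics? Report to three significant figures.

With linear kinetics, Css is proportional to dose rate (D/τ) at fixed clearance.
D₂ = D₁ × (Css,target / Css,current) = 1380 × 4.86/3.13 = 2143 mg

2140 mg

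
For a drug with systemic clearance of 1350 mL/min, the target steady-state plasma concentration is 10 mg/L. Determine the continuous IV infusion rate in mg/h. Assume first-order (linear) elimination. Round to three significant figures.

810 mg/h

CL = 1350 mL/min = 1350 × 0.06 = 81.00 L/h
Rate = CL × Css = 81.00 × 10 = 810.0 mg/h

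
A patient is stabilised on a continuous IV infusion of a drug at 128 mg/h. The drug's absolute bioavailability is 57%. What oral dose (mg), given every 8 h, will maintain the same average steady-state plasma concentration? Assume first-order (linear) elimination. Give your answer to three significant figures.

1800 mg

To maintain the same Css, the systemic dosing rate must be unchanged: F·D/τ = infusion rate.
D = rate × τ / F = 128 × 8 / 0.57 = 1796 mg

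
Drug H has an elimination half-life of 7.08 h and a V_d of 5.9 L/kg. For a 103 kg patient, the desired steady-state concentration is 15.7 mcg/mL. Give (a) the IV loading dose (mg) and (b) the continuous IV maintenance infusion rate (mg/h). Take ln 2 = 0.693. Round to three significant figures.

Vd(total) = 103 kg × 5.9 L/kg = 607.7 L
LD = Vd × C = 607.7 × 15.7 = 9541 mg
CL = 0.693 × Vd / t½ = 0.693 × 607.7 / 7.08 = 59.48 L/h
Infusion rate = CL × Css = 59.48 × 15.7 = 933.8 mg/h

(a) 9540 mg; (b) 934 mg/h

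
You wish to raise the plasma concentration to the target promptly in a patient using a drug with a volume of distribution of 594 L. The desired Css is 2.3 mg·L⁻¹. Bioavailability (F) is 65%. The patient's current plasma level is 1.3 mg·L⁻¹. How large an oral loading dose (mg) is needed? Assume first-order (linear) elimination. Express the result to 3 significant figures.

The loading dose fills Vd to the target concentration.
Concentration deficit ΔC = 2.3 − 1.3 = 1.000 mg/L
LD = Vd × ΔC / F = 594.0 × 1.000 / 0.65 = 913.8 mg

914 mg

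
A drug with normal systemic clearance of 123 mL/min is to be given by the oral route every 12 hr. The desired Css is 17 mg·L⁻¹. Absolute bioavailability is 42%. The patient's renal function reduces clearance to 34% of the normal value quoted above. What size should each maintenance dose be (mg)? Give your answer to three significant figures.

1220 mg

CL = 123 mL/min × 60/1000 = 7.380 L/h
Patient clearance = 0.34 × 7.380 = 2.509 L/h
D = CL × Css × τ / F = 2.509 × 17 × 12 / 0.42 = 1219 mg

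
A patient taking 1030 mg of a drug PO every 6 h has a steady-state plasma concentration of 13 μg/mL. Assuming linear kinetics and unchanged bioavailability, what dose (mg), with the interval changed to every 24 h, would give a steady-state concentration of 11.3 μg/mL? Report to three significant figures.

3580 mg

With linear kinetics, Css is proportional to dose rate (D/τ) at fixed clearance.
D₂ = D₁ × (Css,target / Css,current) × (τ₂/τ₁) = 1030 × (11.3/13) × (24/6) = 3581 mg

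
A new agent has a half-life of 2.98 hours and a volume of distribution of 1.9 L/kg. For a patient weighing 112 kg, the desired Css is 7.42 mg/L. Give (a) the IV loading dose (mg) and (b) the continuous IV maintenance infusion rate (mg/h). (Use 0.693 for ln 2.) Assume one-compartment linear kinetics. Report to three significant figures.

(a) 1580 mg; (b) 367 mg/h

Vd(total) = 112 kg × 1.9 L/kg = 212.8 L
LD = Vd × C = 212.8 × 7.42 = 1579 mg
CL = 0.693 × Vd / t½ = 0.693 × 212.8 / 2.98 = 49.49 L/h
Infusion rate = CL × Css = 49.49 × 7.42 = 367.2 mg/h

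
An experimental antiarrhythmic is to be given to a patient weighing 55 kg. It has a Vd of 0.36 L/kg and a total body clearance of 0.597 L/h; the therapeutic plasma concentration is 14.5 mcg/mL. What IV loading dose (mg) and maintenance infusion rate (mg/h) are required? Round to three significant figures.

(a) 287 mg; (b) 8.66 mg/h

Vd(total) = 55 kg × 0.36 L/kg = 19.80 L
Loading: fill Vd to C_target → 19.80 L × 14.5 mg/L = 287.1 mg
Maintenance: replace elimination → rate = CL × Css = 0.5970 × 14.5 = 8.657 mg/h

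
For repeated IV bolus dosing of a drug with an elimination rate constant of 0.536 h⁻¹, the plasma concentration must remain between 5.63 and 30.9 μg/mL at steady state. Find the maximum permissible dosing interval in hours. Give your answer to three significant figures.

Between IV bolus doses, concentration decays as C = C₀·e^(−kτ), so C_peak/C_trough = e^(kτ).
τ_max = ln(C_peak/C_trough) / k = ln(30.9/5.63) / 0.5360 = 1.703 / 0.5360 = 3.177 h

3.18 h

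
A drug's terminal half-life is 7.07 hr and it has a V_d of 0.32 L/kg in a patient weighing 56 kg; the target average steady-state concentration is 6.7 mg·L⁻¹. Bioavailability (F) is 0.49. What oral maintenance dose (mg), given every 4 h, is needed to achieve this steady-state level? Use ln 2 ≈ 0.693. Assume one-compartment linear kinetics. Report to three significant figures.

96.1 mg

Total Vd = 0.32 × 56 = 17.92 L
k = 0.693/7.07 = 0.09802 h⁻¹, so CL = k·Vd = 0.09802 × 17.92 = 1.757 L/h
D = CL × Css × τ / F = 1.757 × 6.7 × 4 / 0.49 = 96.10 mg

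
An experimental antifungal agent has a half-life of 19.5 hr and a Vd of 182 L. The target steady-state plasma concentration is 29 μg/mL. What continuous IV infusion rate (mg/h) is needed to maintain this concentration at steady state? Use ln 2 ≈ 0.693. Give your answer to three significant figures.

k = 0.693/19.5 = 0.03554 h⁻¹, so CL = k·Vd = 0.03554 × 182.0 = 6.468 L/h
Infusion rate = CL × Css = 6.468 × 29 = 187.6 mg/h

188 mg/h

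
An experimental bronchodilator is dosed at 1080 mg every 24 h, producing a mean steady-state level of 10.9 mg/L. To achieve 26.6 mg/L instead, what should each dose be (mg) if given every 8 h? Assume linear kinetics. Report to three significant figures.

879 mg

For first-order elimination, Css ∝ F·D/(CL·τ); F and CL are unchanged, so Css ∝ D/τ.
D₂ = D₁ × (Css,target / Css,current) × (τ₂/τ₁) = 1080 × (26.6/10.9) × (8/24) = 878.5 mg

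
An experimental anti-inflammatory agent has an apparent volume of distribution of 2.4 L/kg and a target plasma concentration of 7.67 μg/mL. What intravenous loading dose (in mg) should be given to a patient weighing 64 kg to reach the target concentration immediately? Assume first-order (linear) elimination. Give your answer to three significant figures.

1180 mg

Vd = 2.4 L/kg × 64 kg = 153.6 L
LD = Vd × C = 153.6 × 7.670 = 1178 mg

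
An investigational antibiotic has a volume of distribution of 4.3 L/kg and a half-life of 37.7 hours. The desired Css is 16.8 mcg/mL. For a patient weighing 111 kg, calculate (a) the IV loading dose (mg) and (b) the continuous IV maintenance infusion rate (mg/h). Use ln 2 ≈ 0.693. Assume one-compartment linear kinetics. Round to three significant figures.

Vd = 4.3 L/kg × 111 kg = 477.3 L
LD = Vd × C = 477.3 × 16.8 = 8019 mg
CL = 0.693 × Vd / t½ = 0.693 × 477.3 / 37.7 = 8.774 L/h
Infusion rate = CL × Css = 8.774 × 16.8 = 147.4 mg/h

(a) 8020 mg; (b) 147 mg/h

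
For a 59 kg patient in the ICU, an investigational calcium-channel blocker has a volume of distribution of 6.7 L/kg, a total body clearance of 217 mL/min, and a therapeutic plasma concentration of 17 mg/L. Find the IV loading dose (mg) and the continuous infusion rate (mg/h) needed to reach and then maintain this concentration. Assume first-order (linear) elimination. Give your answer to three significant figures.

(a) 6720 mg; (b) 221 mg/h

Total Vd = 6.7 × 59 = 395.3 L
Loading dose = Vd × C = 395.3 × 17 = 6720 mg
CL = 217 mL/min × 60/1000 = 13.02 L/h
Maintenance: replace elimination → rate = CL × Css = 13.02 × 17 = 221.3 mg/h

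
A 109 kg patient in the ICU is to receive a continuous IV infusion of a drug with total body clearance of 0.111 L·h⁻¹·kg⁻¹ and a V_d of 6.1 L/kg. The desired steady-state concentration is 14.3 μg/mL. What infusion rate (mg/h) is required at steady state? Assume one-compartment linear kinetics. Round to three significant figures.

173 mg/h

CL = 0.111 L·h⁻¹·kg⁻¹ × 109 kg = 12.10 L/h
Vd does not affect the maintenance rate; only clearance governs steady-state input.
R₀ = 12.10 × 14.3 = 173.0 mg/h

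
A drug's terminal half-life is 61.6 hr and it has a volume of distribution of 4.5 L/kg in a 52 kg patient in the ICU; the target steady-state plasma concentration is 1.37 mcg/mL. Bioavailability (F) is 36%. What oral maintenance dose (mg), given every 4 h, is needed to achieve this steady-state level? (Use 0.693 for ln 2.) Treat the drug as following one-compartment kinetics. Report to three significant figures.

40.1 mg

Total Vd = 4.5 × 52 = 234.0 L
CL = 0.693 × Vd / t½ = 0.693 × 234.0 / 61.6 = 2.633 L/h
D = CL × Css × τ / F = 2.633 × 1.37 × 4 / 0.36 = 40.08 mg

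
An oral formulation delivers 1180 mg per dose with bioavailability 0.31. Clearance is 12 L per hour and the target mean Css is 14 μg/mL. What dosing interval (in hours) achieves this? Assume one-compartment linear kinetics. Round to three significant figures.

2.18 h

F·D/τ = CL·Css → τ = F·D / (CL·Css).
τ = 0.31 × 1180 / (12 × 14) = 2.177 h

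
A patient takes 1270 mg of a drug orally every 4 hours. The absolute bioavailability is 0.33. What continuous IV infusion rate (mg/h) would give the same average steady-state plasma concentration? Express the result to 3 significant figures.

105 mg/h

Equivalent systemic input: infusion rate = F·D/τ.
Rate = 0.33 × 1270 / 4 = 104.8 mg/h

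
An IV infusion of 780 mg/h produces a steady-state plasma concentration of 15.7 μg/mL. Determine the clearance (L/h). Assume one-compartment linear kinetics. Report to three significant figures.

49.7 L/h

At steady state, infusion rate = CL × Css, so CL = rate / Css.
CL = 780 / 15.7 = 49.68 L/h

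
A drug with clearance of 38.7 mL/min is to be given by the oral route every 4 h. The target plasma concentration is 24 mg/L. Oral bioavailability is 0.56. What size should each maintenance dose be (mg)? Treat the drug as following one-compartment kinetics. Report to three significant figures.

CL = 38.7 mL/min = 38.7 × 0.06 = 2.322 L/h
D = CL × Css × τ / F = 2.322 × 24 × 4 / 0.56 = 398.1 mg

398 mg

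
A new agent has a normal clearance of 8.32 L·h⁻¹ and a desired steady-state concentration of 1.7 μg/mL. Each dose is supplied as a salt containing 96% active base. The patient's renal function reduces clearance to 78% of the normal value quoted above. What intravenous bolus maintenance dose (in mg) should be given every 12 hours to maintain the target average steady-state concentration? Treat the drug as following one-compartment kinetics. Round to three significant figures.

138 mg

Patient clearance = 0.78 × 8.320 = 6.490 L/h
D = CL × Css × τ / S = 6.490 × 1.7 × 12 / 0.96 = 137.9 mg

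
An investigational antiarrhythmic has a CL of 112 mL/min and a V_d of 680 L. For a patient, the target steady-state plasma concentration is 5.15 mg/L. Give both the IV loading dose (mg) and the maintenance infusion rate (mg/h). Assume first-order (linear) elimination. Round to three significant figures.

LD = Vd · C_target = 680.0 × 5.15 = 3502 mg
Convert clearance: 112 mL/min × 60 min/h ÷ 1000 mL/L = 6.720 L/h
Maintenance: replace elimination → rate = CL × Css = 6.720 × 5.15 = 34.61 mg/h

(a) 3500 mg; (b) 34.6 mg/h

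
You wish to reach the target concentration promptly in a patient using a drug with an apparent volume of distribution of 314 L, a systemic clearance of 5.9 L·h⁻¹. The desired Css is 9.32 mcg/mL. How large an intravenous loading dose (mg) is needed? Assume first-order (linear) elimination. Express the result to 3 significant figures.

2930 mg

LD = Vd × C = 314.0 × 9.320 = 2926 mg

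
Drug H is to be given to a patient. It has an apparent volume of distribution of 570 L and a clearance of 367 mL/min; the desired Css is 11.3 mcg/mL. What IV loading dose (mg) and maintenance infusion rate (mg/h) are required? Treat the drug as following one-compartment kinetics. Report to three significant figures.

(a) 6440 mg; (b) 249 mg/h

Loading dose = Vd × C = 570.0 × 11.3 = 6441 mg
Convert clearance: 367 mL/min × 60 min/h ÷ 1000 mL/L = 22.02 L/h
Maintenance: replace elimination → rate = CL × Css = 22.02 × 11.3 = 248.8 mg/h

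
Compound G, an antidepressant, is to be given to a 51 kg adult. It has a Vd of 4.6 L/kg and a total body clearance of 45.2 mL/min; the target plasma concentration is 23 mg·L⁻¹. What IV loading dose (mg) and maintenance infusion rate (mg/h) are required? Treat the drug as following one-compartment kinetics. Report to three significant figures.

(a) 5400 mg; (b) 62.4 mg/h

Total Vd = 4.6 × 51 = 234.6 L
LD = Vd · C_target = 234.6 × 23 = 5396 mg
CL = 45.2 mL/min × 60/1000 = 2.712 L/h
Infusion rate = 2.712 L/h × 23 mg/L = 62.38 mg/h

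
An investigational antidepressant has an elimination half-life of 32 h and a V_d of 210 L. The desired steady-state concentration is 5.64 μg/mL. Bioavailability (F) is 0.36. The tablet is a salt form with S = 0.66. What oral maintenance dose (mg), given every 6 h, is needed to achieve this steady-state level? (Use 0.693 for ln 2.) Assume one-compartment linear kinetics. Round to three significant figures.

648 mg

CL = 0.693 × Vd / t½ = 0.693 × 210.0 / 32 = 4.548 L/h
D = CL × Css × τ / F / S = 4.548 × 5.64 × 6 / 0.36 / 0.66 = 647.7 mg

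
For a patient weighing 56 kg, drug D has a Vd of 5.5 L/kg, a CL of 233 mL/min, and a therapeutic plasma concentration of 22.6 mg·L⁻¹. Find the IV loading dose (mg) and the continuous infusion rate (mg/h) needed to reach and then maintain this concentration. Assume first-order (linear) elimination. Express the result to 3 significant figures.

(a) 6960 mg; (b) 316 mg/h

Vd(total) = 56 kg × 5.5 L/kg = 308.0 L
Loading dose = Vd × C = 308.0 × 22.6 = 6961 mg
CL = 233 mL/min = 233 × 0.06 = 13.98 L/h
Maintenance: replace elimination → rate = CL × Css = 13.98 × 22.6 = 315.9 mg/h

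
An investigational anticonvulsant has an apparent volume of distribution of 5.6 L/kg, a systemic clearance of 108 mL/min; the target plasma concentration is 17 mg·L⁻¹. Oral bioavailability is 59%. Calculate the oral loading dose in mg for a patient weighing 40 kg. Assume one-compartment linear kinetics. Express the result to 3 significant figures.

6450 mg

Vd(total) = 40 kg × 5.6 L/kg = 224.0 L
LD = Vd × C / F = 224.0 × 17.00 / 0.59 = 6454 mg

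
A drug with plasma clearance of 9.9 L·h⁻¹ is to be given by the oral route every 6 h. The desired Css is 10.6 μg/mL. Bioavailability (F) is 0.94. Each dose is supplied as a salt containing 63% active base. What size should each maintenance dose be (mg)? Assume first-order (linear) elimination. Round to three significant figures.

D = CL × Css × τ / F / S = 9.900 × 10.6 × 6 / 0.94 / 0.63 = 1063 mg

1060 mg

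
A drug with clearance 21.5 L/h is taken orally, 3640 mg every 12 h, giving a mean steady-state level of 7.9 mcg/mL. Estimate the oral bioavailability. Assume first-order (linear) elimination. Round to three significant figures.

0.560

F·D/τ = CL·Css at steady state → F = CL·Css·τ / D.
F = 21.5 × 7.9 × 12 / 3640 = 0.560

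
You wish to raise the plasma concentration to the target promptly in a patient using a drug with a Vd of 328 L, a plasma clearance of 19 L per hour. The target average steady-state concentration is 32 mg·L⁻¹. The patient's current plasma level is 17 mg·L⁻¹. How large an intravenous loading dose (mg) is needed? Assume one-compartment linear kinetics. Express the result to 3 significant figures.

The loading dose fills Vd to the target concentration.
Concentration deficit ΔC = 32 − 17 = 15.00 mg/L
LD = Vd × ΔC = 328.0 × 15.00 = 4920 mg

4920 mg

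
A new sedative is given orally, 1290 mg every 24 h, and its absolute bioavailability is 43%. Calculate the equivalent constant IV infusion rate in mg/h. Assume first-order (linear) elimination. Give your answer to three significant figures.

23.1 mg/h

Equivalent systemic input: infusion rate = F·D/τ.
Rate = 0.43 × 1290 / 24 = 23.11 mg/h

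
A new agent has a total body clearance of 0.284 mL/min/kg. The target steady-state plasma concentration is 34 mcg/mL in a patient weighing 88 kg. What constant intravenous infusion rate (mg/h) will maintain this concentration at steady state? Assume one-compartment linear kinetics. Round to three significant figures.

CL = 0.284 mL/min/kg × 88 kg = 24.99 mL/min = 24.99 × 60/1000 = 1.499 L/h
Infusion rate = CL · Css = 1.499 L/h × 34 mg/L = 50.97 mg/h

51.0 mg/h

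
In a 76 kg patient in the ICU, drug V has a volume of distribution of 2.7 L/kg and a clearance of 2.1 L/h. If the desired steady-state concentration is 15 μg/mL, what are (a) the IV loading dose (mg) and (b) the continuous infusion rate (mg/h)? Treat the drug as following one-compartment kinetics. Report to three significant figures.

Vd(total) = 76 kg × 2.7 L/kg = 205.2 L
Loading: fill Vd to C_target → 205.2 L × 15 mg/L = 3078 mg
Maintenance: replace elimination → rate = CL × Css = 2.100 × 15 = 31.50 mg/h

(a) 3080 mg; (b) 31.5 mg/h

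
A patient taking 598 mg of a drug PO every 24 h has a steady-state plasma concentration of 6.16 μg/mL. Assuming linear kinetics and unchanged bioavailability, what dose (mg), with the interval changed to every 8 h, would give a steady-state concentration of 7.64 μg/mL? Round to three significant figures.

247 mg

With linear kinetics, Css is proportional to dose rate (D/τ) at fixed clearance.
D₂ = D₁ × (Css,target / Css,current) × (τ₂/τ₁) = 598 × (7.64/6.16) × (8/24) = 247.2 mg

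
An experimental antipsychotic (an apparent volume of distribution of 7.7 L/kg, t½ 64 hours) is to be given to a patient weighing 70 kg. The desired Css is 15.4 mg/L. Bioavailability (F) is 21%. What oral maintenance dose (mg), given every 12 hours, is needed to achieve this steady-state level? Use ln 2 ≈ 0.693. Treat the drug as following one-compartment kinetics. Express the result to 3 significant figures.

Vd = 7.7 L/kg × 70 kg = 539.0 L
CL = ln 2 · Vd / t½ = 0.693 × 539.0 / 64 = 5.836 L/h
D = CL × Css × τ / F = 5.836 × 15.4 × 12 / 0.21 = 5136 mg

5140 mg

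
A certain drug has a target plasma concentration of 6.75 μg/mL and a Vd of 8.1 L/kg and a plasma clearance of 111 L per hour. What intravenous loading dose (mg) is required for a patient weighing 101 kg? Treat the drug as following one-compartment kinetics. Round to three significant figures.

Vd(total) = 101 kg × 8.1 L/kg = 818.1 L
The loading dose fills Vd to the target concentration.
LD = Vd × C = 818.1 × 6.750 = 5522 mg

5520 mg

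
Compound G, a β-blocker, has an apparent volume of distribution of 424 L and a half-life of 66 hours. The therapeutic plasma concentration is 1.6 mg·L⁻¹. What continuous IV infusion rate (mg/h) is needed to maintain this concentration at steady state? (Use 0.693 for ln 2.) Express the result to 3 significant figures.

CL = ln 2 · Vd / t½ = 0.693 × 424.0 / 66 = 4.452 L/h
Infusion rate = CL × Css = 4.452 × 1.6 = 7.123 mg/h

7.12 mg/h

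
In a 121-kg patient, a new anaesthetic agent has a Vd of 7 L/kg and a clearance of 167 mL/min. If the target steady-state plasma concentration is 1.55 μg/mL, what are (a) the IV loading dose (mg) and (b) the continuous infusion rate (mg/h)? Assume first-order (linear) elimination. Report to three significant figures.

Vd(total) = 121 kg × 7 L/kg = 847.0 L
Loading: fill Vd to C_target → 847.0 L × 1.55 mg/L = 1313 mg
CL = 167 mL/min = 167 × 0.06 = 10.02 L/h
Infusion rate = 10.02 L/h × 1.55 mg/L = 15.53 mg/h

(a) 1310 mg; (b) 15.5 mg/h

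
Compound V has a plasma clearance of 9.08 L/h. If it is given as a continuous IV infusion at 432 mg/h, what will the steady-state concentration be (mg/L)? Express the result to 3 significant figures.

Css = rate / CL = 432 / 9.080 = 47.58 mg/L

47.6 mg/L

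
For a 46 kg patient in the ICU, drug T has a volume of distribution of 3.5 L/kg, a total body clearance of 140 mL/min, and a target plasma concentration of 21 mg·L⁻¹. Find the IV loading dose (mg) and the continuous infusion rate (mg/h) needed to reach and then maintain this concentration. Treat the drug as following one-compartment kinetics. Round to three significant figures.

Vd(total) = 46 kg × 3.5 L/kg = 161.0 L
Loading dose = Vd × C = 161.0 × 21 = 3381 mg
CL = 140 mL/min = 140 × 0.06 = 8.400 L/h
Maintenance infusion rate = CL × Css = 8.400 × 21 = 176.4 mg/h

(a) 3380 mg; (b) 176 mg/h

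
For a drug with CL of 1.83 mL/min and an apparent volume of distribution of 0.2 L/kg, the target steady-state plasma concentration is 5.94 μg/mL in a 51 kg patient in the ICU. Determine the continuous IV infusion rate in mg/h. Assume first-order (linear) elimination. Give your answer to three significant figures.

0.652 mg/h

CL = 1.83 mL/min = 1.83 × 0.06 = 0.1098 L/h
R₀ = 0.1098 × 5.94 = 0.6522 mg/h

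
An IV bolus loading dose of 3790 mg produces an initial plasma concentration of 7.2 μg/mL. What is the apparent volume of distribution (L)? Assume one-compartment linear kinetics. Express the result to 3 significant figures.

526 L

Immediately after an IV bolus, C₀ = Dose / Vd, so Vd = Dose / C₀.
Vd = 3790 / 7.2 = 526.4 L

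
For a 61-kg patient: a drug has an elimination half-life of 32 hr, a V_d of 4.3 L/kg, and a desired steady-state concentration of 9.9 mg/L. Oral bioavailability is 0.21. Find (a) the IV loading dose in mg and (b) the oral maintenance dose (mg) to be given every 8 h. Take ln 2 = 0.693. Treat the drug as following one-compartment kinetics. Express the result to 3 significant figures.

Total Vd = 4.3 × 61 = 262.3 L
LD = Vd × C = 262.3 × 9.9 = 2597 mg
CL = 0.693 × Vd / t½ = 0.693 × 262.3 / 32 = 5.680 L/h
D = CL × Css × τ / F = 5.680 × 9.9 × 8 / 0.21 = 2142 mg

(a) 2600 mg; (b) 2140 mg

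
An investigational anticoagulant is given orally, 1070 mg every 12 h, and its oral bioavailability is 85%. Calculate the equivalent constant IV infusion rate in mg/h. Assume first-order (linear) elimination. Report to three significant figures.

Equivalent systemic input: infusion rate = F·D/τ.
Rate = 0.85 × 1070 / 12 = 75.79 mg/h

75.8 mg/h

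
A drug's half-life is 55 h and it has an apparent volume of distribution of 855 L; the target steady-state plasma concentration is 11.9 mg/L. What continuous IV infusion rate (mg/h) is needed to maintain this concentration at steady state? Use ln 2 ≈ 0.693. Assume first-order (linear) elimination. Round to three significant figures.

k = 0.693/55 = 0.01260 h⁻¹, so CL = k·Vd = 0.01260 × 855.0 = 10.77 L/h
Infusion rate = CL × Css = 10.77 × 11.9 = 128.2 mg/h

128 mg/h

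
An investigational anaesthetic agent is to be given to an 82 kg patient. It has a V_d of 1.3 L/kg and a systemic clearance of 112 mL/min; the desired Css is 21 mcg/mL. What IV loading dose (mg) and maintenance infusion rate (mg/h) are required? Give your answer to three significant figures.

(a) 2240 mg; (b) 141 mg/h

Total Vd = 1.3 × 82 = 106.6 L
Loading: fill Vd to C_target → 106.6 L × 21 mg/L = 2239 mg
CL = 112 mL/min = 112 × 0.06 = 6.720 L/h
Maintenance: replace elimination → rate = CL × Css = 6.720 × 21 = 141.1 mg/h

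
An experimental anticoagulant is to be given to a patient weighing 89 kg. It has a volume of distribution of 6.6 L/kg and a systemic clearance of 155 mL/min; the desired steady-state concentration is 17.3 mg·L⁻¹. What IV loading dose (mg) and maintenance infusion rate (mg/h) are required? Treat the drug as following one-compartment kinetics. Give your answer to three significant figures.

(a) 10200 mg; (b) 161 mg/h

Total Vd = 6.6 × 89 = 587.4 L
LD = Vd · C_target = 587.4 × 17.3 = 10160 mg
CL = 155 mL/min = 155 × 0.06 = 9.300 L/h
Infusion rate = 9.300 L/h × 17.3 mg/L = 160.9 mg/h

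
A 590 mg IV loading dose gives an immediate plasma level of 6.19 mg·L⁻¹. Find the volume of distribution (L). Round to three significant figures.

95.3 L

Immediately after an IV bolus, C₀ = Dose / Vd, so Vd = Dose / C₀.
Vd = 590 / 6.19 = 95.32 L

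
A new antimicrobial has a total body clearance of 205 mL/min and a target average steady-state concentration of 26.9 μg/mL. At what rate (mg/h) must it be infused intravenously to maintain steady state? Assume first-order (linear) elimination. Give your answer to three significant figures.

331 mg/h

CL = 205 mL/min = 205 × 0.06 = 12.30 L/h
R₀ = 12.30 × 26.9 = 330.9 mg/h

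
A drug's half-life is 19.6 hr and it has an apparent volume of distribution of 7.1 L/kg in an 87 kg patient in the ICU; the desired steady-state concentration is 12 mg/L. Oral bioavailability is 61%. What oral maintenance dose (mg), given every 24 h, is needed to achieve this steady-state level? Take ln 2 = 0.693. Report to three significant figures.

Vd = 7.1 L/kg × 87 kg = 617.7 L
CL = 0.693 × Vd / t½ = 0.693 × 617.7 / 19.6 = 21.84 L/h
D = CL × Css × τ / F = 21.84 × 12 × 24 / 0.61 = 10310 mg

10300 mg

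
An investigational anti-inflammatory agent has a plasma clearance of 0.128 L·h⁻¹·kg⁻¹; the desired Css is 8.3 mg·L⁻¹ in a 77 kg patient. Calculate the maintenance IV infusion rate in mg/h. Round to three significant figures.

81.8 mg/h

CL = 0.128 L·h⁻¹·kg⁻¹ × 77 kg = 9.856 L/h
R₀ = 9.856 × 8.3 = 81.80 mg/h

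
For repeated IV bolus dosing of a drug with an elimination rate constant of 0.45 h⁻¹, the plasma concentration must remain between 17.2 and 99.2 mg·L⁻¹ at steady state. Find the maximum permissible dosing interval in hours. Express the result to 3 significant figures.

3.89 h

Between IV bolus doses, concentration decays as C = C₀·e^(−kτ), so C_peak/C_trough = e^(kτ).
τ_max = ln(C_peak/C_trough) / k = ln(99.2/17.2) / 0.4500 = 1.752 / 0.4500 = 3.893 h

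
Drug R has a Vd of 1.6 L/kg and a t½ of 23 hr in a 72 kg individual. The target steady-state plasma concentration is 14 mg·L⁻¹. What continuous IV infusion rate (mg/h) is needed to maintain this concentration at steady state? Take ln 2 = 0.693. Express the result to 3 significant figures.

Vd = 1.6 L/kg × 72 kg = 115.2 L
CL = 0.693 × Vd / t½ = 0.693 × 115.2 / 23 = 3.471 L/h
Infusion rate = CL × Css = 3.471 × 14 = 48.59 mg/h

48.6 mg/h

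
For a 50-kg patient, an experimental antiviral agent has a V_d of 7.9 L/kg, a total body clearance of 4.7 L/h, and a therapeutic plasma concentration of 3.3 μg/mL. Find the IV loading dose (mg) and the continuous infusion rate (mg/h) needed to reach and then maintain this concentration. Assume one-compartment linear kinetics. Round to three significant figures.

Total Vd = 7.9 × 50 = 395.0 L
LD = Vd · C_target = 395.0 × 3.3 = 1304 mg
Maintenance: replace elimination → rate = CL × Css = 4.700 × 3.3 = 15.51 mg/h

(a) 1300 mg; (b) 15.5 mg/h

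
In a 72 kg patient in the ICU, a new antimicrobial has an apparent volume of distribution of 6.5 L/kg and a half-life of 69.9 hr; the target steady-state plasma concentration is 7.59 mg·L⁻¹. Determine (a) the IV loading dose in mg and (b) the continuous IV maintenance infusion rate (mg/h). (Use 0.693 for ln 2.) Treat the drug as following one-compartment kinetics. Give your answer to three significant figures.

Vd(total) = 72 kg × 6.5 L/kg = 468.0 L
LD = Vd × C = 468.0 × 7.59 = 3552 mg
CL = 0.693 × Vd / t½ = 0.693 × 468.0 / 69.9 = 4.640 L/h
Infusion rate = CL × Css = 4.640 × 7.59 = 35.22 mg/h

(a) 3550 mg; (b) 35.2 mg/h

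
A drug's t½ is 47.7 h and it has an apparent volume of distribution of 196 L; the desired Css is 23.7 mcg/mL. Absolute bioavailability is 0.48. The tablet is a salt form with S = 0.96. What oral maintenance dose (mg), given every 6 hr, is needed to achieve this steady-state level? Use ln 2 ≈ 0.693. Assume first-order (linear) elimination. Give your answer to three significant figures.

k = 0.693/47.7 = 0.01453 h⁻¹, so CL = k·Vd = 0.01453 × 196.0 = 2.848 L/h
D = CL × Css × τ / F / S = 2.848 × 23.7 × 6 / 0.48 / 0.96 = 878.9 mg

879 mg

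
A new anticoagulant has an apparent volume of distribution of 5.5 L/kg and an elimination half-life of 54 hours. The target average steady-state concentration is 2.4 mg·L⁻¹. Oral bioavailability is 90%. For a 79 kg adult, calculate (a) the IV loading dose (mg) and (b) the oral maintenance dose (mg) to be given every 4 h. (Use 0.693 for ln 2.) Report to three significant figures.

(a) 1040 mg; (b) 59.5 mg

Vd = 5.5 L/kg × 79 kg = 434.5 L
LD = Vd × C = 434.5 × 2.4 = 1043 mg
CL = 0.693 × Vd / t½ = 0.693 × 434.5 / 54 = 5.576 L/h
D = CL × Css × τ / F = 5.576 × 2.4 × 4 / 0.9 = 59.48 mg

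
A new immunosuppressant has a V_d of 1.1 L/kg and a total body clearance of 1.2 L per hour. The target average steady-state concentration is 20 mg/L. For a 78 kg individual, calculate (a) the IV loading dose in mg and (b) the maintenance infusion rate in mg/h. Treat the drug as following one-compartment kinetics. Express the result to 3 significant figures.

(a) 1720 mg; (b) 24.0 mg/h

Total Vd = 1.1 × 78 = 85.80 L
LD = Vd · C_target = 85.80 × 20 = 1716 mg
Infusion rate = 1.200 L/h × 20 mg/L = 24.00 mg/h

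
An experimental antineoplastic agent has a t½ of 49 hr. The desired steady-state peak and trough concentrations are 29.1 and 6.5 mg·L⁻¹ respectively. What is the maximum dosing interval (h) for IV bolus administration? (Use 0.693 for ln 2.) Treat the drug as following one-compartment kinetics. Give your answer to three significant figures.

106 h

k = 0.693 / t½ = 0.693 / 49 = 0.01414 h⁻¹
Between IV bolus doses, concentration decays as C = C₀·e^(−kτ), so C_peak/C_trough = e^(kτ).
τ_max = ln(C_peak/C_trough) / k = ln(29.1/6.5) / 0.01414 = 1.499 / 0.01414 = 106.0 h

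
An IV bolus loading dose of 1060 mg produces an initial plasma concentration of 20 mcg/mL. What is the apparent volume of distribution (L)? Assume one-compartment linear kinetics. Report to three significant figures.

53.0 L

Immediately after an IV bolus, C₀ = Dose / Vd, so Vd = Dose / C₀.
Vd = 1060 / 20 = 53.00 L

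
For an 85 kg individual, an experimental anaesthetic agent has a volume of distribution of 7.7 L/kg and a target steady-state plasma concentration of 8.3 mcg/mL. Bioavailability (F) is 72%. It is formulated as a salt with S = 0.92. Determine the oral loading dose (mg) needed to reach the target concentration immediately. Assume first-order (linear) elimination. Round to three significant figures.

Vd = 7.7 L/kg × 85 kg = 654.5 L
LD = Vd × C / F / S = 654.5 × 8.300 / 0.72 / 0.92 = 8201 mg

8200 mg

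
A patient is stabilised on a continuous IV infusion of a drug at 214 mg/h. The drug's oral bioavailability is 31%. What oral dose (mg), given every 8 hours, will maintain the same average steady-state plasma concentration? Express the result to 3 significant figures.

5520 mg

To maintain the same Css, the systemic dosing rate must be unchanged: F·D/τ = infusion rate.
D = rate × τ / F = 214 × 8 / 0.31 = 5523 mg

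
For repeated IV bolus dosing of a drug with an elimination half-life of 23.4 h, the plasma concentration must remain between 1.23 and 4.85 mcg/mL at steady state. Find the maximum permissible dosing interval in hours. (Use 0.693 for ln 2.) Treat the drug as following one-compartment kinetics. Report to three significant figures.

k = 0.693 / t½ = 0.693 / 23.4 = 0.02962 h⁻¹
Between IV bolus doses, concentration decays as C = C₀·e^(−kτ), so C_peak/C_trough = e^(kτ).
τ_max = ln(C_peak/C_trough) / k = ln(4.85/1.23) / 0.02962 = 1.372 / 0.02962 = 46.32 h

46.3 h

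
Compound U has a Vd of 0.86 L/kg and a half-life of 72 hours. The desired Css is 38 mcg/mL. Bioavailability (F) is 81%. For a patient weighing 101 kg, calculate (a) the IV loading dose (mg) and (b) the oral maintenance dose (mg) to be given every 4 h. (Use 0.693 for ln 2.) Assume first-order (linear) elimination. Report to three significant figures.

Vd(total) = 101 kg × 0.86 L/kg = 86.86 L
LD = Vd × C = 86.86 × 38 = 3301 mg
CL = 0.693 × Vd / t½ = 0.693 × 86.86 / 72 = 0.8360 L/h
D = CL × Css × τ / F = 0.8360 × 38 × 4 / 0.81 = 156.9 mg

(a) 3300 mg; (b) 157 mg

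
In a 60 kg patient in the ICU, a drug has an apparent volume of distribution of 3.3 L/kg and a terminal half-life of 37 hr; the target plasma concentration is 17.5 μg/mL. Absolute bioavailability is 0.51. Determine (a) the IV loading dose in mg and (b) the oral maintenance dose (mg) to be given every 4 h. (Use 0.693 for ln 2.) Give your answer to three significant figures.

(a) 3470 mg; (b) 509 mg

Vd = 3.3 L/kg × 60 kg = 198.0 L
LD = Vd × C = 198.0 × 17.5 = 3465 mg
CL = 0.693 × Vd / t½ = 0.693 × 198.0 / 37 = 3.708 L/h
D = CL × Css × τ / F = 3.708 × 17.5 × 4 / 0.51 = 508.9 mg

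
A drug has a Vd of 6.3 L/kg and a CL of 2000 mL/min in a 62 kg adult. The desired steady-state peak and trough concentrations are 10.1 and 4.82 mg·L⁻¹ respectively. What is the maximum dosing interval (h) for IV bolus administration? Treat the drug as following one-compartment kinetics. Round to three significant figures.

2.41 h

Total Vd = 6.3 × 62 = 390.6 L
CL = 2000 mL/min × 60/1000 = 120.0 L/h
k = CL / Vd = 120.0 / 390.6 = 0.3072 h⁻¹
Between IV bolus doses, concentration decays as C = C₀·e^(−kτ), so C_peak/C_trough = e^(kτ).
τ_max = ln(C_peak/C_trough) / k = ln(10.1/4.82) / 0.3072 = 0.7398 / 0.3072 = 2.408 h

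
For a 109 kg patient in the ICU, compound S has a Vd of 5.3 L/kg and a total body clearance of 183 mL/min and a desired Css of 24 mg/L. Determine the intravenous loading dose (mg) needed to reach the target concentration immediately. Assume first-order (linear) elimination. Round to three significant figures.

13900 mg

Vd(total) = 109 kg × 5.3 L/kg = 577.7 L
LD = Vd × C = 577.7 × 24.00 = 13860 mg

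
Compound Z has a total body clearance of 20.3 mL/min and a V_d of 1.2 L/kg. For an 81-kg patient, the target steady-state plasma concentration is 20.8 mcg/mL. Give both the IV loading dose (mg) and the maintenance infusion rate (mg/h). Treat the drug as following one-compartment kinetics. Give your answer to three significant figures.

Vd = 1.2 L/kg × 81 kg = 97.20 L
Loading dose = Vd × C = 97.20 × 20.8 = 2022 mg
CL = 20.3 mL/min = 20.3 × 0.06 = 1.218 L/h
Maintenance infusion rate = CL × Css = 1.218 × 20.8 = 25.33 mg/h

(a) 2020 mg; (b) 25.3 mg/h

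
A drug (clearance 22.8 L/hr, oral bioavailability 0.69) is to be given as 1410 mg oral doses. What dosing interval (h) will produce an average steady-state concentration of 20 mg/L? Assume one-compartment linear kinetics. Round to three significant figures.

F·D/τ = CL·Css → τ = F·D / (CL·Css).
τ = 0.69 × 1410 / (22.8 × 20) = 2.134 h

2.13 h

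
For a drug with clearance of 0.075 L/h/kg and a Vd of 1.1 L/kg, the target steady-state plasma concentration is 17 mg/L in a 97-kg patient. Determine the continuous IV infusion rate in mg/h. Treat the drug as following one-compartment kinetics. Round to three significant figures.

CL = 0.075 L/h/kg × 97 kg = 7.275 L/h
Rate = CL × Css = 7.275 × 17 = 123.7 mg/h

124 mg/h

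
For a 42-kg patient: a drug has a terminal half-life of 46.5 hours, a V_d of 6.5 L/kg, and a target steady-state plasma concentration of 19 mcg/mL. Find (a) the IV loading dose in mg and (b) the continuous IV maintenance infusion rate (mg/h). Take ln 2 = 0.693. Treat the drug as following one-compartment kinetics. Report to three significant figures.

(a) 5190 mg; (b) 77.3 mg/h

Vd(total) = 42 kg × 6.5 L/kg = 273.0 L
LD = Vd × C = 273.0 × 19 = 5187 mg
CL = 0.693 × Vd / t½ = 0.693 × 273.0 / 46.5 = 4.069 L/h
Infusion rate = CL × Css = 4.069 × 19 = 77.31 mg/h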